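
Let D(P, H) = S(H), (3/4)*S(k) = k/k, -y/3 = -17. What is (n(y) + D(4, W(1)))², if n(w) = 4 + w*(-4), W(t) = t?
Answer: 355216/9 ≈ 39468.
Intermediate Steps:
y = 51 (y = -3*(-17) = 51)
S(k) = 4/3 (S(k) = 4*(k/k)/3 = (4/3)*1 = 4/3)
D(P, H) = 4/3
n(w) = 4 - 4*w
(n(y) + D(4, W(1)))² = ((4 - 4*51) + 4/3)² = ((4 - 204) + 4/3)² = (-200 + 4/3)² = (-596/3)² = 355216/9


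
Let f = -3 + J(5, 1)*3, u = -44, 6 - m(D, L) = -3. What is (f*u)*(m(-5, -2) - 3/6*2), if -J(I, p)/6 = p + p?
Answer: 13728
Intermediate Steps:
m(D, L) = 9 (m(D, L) = 6 - 1*(-3) = 6 + 3 = 9)
J(I, p) = -12*p (J(I, p) = -6*(p + p) = -12*p)
f = -39 (f = -3 - 12*1*3 = -3 - 12*3 = -3 - 36 = -39)
(f*u)*(m(-5, -2) - 3/6*2) = (-39*(-44))*(9 - 3/6*2) = 1716*(9 - 3*1/6*2) = 1716*(9 - 1/2*2) = 1716*(9 - 1) = 1716*8 = 13728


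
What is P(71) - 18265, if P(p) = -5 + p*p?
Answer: -13229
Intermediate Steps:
P(p) = -5 + p²
P(71) - 18265 = (-5 + 71²) - 18265 = (-5 + 5041) - 18265 = 5036 - 18265 = -13229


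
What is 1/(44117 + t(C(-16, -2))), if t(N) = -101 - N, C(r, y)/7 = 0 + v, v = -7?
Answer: 1/44065 ≈ 2.2694e-5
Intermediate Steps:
C(r, y) = -49 (C(r, y) = 7*(0 - 7) = 7*(-7) = -49)
1/(44117 + t(C(-16, -2))) = 1/(44117 + (-101 - 1*(-49))) = 1/(44117 + (-101 + 49)) = 1/(44117 - 52) = 1/44065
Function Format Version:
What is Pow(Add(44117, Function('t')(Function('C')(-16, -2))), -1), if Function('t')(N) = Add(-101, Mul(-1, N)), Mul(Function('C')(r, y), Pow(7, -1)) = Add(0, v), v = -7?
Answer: Rational(1, 44065) ≈ 2.2694e-5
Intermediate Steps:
Function('C')(r, y) = -49 (Function('C')(r, y) = Mul(7, Add(0, -7)) = Mul(7, -7) = -49)
Pow(Add(44117, Function('t')(Function('C')(-16, -2))), -1) = Pow(Add(44117, Add(-101, Mul(-1, -49))), -1) = Pow(Add(44117, Add(-101, 49)), -1) = Pow(Add(44117, -52), -1) = Pow(44065, -1) = Rational(1, 44065)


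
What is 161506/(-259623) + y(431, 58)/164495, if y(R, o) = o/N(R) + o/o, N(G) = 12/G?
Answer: -10410332747/17082674154 ≈ -0.60941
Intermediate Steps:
y(R, o) = 1 + R*o/12 (y(R, o) = o/((12/R)) + o/o = o*(R/12) + 1 = R*o/12 + 1 = 1 + R*o/12)
161506/(-259623) + y(431, 58)/164495 = 161506/(-259623) + (1 + (1/12)*431*58)/164495 = 161506*(-1/259623) + (1 + 12499/6)*(1/164495) = -161506/259623 + (12505/6)*(1/164495) = -161506/259623 + 2501/197394 = -10410332747/17082674154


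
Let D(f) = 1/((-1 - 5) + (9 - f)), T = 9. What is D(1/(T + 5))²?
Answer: 196/1681 ≈ 0.11660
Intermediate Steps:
D(f) = 1/(3 - f) (D(f) = 1/(-6 + (9 - f)) = 1/(3 - f))
D(1/(T + 5))² = (-1/(-3 + 1/(9 + 5)))² = (-1/(-3 + 1/14))² = (-1/(-41/14))² = (-1*(-14/41))² = (14/41)² = 196/1681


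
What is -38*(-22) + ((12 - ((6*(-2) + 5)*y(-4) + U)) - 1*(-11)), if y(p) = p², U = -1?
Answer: 972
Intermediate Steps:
-38*(-22) + ((12 - ((6*(-2) + 5)*y(-4) + U)) - 1*(-11)) = -38*(-22) + ((12 - ((6*(-2) + 5)*(-4)² - 1)) - 1*(-11)) = 836 + ((12 - ((-12 + 5)*16 - 1)) + 11) = 836 + ((12 - (-7*16 - 1)) + 11) = 836 + ((12 - (-112 - 1)) + 11) = 836 + ((12 - 1*(-113)) + 11) = 836 + ((12 + 113) + 11) = 836 + (125 + 11) = 836 + 136 = 972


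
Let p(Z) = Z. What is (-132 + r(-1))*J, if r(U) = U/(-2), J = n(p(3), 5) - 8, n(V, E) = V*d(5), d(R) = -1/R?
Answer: 11309/10 ≈ 1130.9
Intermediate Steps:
n(V, E) = -V/5 (n(V, E) = V*(-1/5) = -V/5)
J = -43/5 (J = -1/5*3 - 8 = -3/5 - 8 = -43/5 ≈ -8.6000)
r(U) = -U/2 (r(U) = U*(-1/2) = -U/2)
(-132 + r(-1))*J = (-132 - 1/2*(-1))*(-43/5) = (-132 + 1/2)*(-43/5) = -263/2*(-43/5) = 11309/10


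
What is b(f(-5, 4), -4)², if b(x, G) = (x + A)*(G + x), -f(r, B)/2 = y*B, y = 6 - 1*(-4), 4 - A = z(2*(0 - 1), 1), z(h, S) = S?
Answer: 41835024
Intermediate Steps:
A = 3 (A = 4 - 1*1 = 4 - 1 = 3)
y = 10 (y = 6 + 4 = 10)
f(r, B) = -20*B
b(x, G) = (3 + x)*(G + x) (b(x, G) = (x + 3)*(G + x) = (3 + x)*(G + x))
b(f(-5, 4), -4)² = ((-20*4)² + 3*(-4) + 3*(-20*4) - (-80)*4)² = ((-80)² - 12 + 3*(-80) - 4*(-80))² = (6400 - 12 - 240 + 320)² = 6468² = 41835024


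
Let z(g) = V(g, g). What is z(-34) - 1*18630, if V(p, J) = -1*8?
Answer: -18638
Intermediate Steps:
V(p, J) = -8
z(g) = -8
z(-34) - 1*18630 = -8 - 1*18630 = -8 - 18630 = -18638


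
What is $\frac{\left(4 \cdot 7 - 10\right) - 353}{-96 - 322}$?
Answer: $\frac{335}{418} \approx 0.80144$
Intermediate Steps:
$\frac{\left(4 \cdot 7 - 10\right) - 353}{-96 - 322} = \frac{\left(28 - 10\right) - 353}{-418} = \left(18 - 353\right) \left(- \frac{1}{418}\right) = \left(-335\right) \left(- \frac{1}{418}\right) = \frac{335}{418}$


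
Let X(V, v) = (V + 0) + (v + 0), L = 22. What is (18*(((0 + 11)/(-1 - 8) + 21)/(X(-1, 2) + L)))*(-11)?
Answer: -3916/23 ≈ -170.26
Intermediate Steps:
X(V, v) = V + v
(18*(((0 + 11)/(-1 - 8) + 21)/(X(-1, 2) + L)))*(-11) = (18*(((0 + 11)/(-1 - 8) + 21)/((-1 + 2) + 22)))*(-11) = (18*((11/(-9) + 21)/(1 + 22)))*(-11) = (18*((11*(-1/9) + 21)/23))*(-11) = (18*((-11/9 + 21)*(1/23)))*(-11) = (18*((178/9)*(1/23)))*(-11) = (18*(178/207))*(-11) = (356/23)*(-11) = -3916/23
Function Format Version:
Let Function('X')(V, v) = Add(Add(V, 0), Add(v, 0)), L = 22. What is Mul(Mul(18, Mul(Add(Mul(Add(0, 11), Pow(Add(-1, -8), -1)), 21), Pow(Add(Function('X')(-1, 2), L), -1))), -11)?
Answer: Rational(-3916, 23) ≈ -170.26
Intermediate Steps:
Function('X')(V, v) = Add(V, v)
Mul(Mul(18, Mul(Add(Mul(Add(0, 11), Pow(Add(-1, -8), -1)), 21), Pow(Add(Function('X')(-1, 2), L), -1))), -11) = Mul(Mul(18, Mul(Add(Mul(Add(0, 11), Pow(Add(-1, -8), -1)), 21), Pow(Add(Add(-1, 2), 22), -1))), -11) = Mul(Mul(18, Mul(Add(Mul(11, Pow(-9, -1)), 21), Pow(Add(1, 22), -1))), -11) = Mul(Mul(18, Mul(Add(Mul(11, Rational(-1, 9)), 21), Pow(23, -1))), -11) = Mul(Mul(18, Mul(Add(Rational(-11, 9), 21), Rational(1, 23))), -11) = Mul(Mul(18, Mul(Rational(178, 9), Rational(1, 23))), -11) = Mul(Mul(18, Rational(178, 207)), -11) = Mul(Rational(356, 23), -11) = Rational(-3916, 23)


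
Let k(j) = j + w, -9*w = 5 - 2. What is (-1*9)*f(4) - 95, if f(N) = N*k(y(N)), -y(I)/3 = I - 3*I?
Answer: -947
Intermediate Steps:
y(I) = 6*I (y(I) = -3*(I - 3*I) = -(-6)*I = 6*I)
w = -⅓ (w = -(5 - 2)/9 = -⅑*3 = -⅓ ≈ -0.33333)
k(j) = -⅓ + j (k(j) = j - ⅓ = -⅓ + j)
f(N) = N*(-⅓ + 6*N)
(-1*9)*f(4) - 95 = (-1*9)*((⅓)*4*(-1 + 18*4)) - 95 = -3*4*(-1 + 72) - 95 = -3*4*71 - 95 = -9*284/3 - 95 = -852 - 95 = -947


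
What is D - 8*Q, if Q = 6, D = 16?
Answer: -32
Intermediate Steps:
D - 8*Q = 16 - 8*6 = 16 - 48 = -32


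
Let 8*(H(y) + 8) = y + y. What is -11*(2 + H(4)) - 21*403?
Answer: -8408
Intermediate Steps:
H(y) = -8 + y/4 (H(y) = -8 + (y + y)/8 = -8 + (2*y)/8 = -8 + y/4)
-11*(2 + H(4)) - 21*403 = -11*(2 + (-8 + (¼)*4)) - 21*403 = -11*(2 + (-8 + 1)) - 8463 = -11*(2 - 7) - 8463 = -11*(-5) - 8463 = 55 - 8463 = -8408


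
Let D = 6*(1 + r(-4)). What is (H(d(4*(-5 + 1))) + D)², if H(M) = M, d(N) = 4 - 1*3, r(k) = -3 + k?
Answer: 1225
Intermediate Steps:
d(N) = 1 (d(N) = 4 - 3 = 1)
D = -36 (D = 6*(1 + (-3 - 4)) = 6*(1 - 7) = 6*(-6) = -36)
(H(d(4*(-5 + 1))) + D)² = (1 - 36)² = (-35)² = 1225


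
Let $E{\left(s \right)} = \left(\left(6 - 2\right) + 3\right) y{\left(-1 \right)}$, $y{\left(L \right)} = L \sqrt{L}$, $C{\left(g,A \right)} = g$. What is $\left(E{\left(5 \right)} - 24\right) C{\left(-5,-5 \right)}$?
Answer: $120 + 35 i \approx 120.0 + 35.0 i$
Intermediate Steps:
$y{\left(L \right)} = L^{\frac{3}{2}}$
$E{\left(s \right)} = - 7 i$ ($E{\left(s \right)} = \left(\left(6 - 2\right) + 3\right) \left(-1\right)^{\frac{3}{2}} = \left(4 + 3\right) \left(- i\right) = 7 \left(- i\right) = - 7 i$)
$\left(E{\left(5 \right)} - 24\right) C{\left(-5,-5 \right)} = \left(- 7 i - 24\right) \left(-5\right) = \left(-24 - 7 i\right) \left(-5\right) = 120 + 35 i$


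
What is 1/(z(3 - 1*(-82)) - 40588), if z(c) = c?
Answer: -1/40503 ≈ -2.4690e-5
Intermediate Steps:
1/(z(3 - 1*(-82)) - 40588) = 1/((3 - 1*(-82)) - 40588) = 1/((3 + 82) - 40588) = 1/(85 - 40588) = 1/(-40503) = -1/40503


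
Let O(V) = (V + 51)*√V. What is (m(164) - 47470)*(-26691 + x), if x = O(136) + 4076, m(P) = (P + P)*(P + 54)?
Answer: -543528910 + 8988716*√34 ≈ -4.9112e+8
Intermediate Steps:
O(V) = √V*(51 + V) (O(V) = (51 + V)*√V = √V*(51 + V))
m(P) = 2*P*(54 + P) (m(P) = (2*P)*(54 + P) = 2*P*(54 + P))
x = 4076 + 374*√34 (x = √136*(51 + 136) + 4076 = (2*√34)*187 + 4076 = 374*√34 + 4076 = 4076 + 374*√34 ≈ 6256.8)
(m(164) - 47470)*(-26691 + x) = (2*164*(54 + 164) - 47470)*(-26691 + (4076 + 374*√34)) = (2*164*218 - 47470)*(-22615 + 374*√34) = (71504 - 47470)*(-22615 + 374*√34) = 24034*(-22615 + 374*√34) = -543528910 + 8988716*√34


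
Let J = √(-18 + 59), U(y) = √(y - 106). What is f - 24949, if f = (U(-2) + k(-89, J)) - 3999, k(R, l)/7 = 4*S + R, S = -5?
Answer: -29711 + 6*I*√3 ≈ -29711.0 + 10.392*I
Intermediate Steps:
U(y) = √(-106 + y)
J = √41 ≈ 6.4031
k(R, l) = -140 + 7*R (k(R, l) = 7*(4*(-5) + R) = 7*(-20 + R) = -140 + 7*R)
f = -4762 + 6*I*√3 (f = (√(-106 - 2) + (-140 + 7*(-89))) - 3999 = (√(-108) + (-140 - 623)) - 3999 = (6*I*√3 - 763) - 3999 = (-763 + 6*I*√3) - 3999 = -4762 + 6*I*√3 ≈ -4762.0 + 10.392*I)
f - 24949 = (-4762 + 6*I*√3) - 24949 = -29711 + 6*I*√3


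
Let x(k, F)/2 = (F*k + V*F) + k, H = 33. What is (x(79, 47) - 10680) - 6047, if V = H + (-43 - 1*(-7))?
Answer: -9425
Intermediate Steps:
V = -3 (V = 33 + (-43 - 1*(-7)) = 33 + (-43 + 7) = 33 - 36 = -3)
x(k, F) = -6*F + 2*k + 2*F*k (x(k, F) = 2*((F*k - 3*F) + k) = 2*((-3*F + F*k) + k) = 2*(k - 3*F + F*k) = -6*F + 2*k + 2*F*k)
(x(79, 47) - 10680) - 6047 = ((-6*47 + 2*79 + 2*47*79) - 10680) - 6047 = ((-282 + 158 + 7426) - 10680) - 6047 = (7302 - 10680) - 6047 = -3378 - 6047 = -9425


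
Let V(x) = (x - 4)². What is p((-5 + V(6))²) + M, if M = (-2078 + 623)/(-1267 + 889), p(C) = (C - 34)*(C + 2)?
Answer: -11989/126 ≈ -95.151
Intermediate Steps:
V(x) = (-4 + x)²
p(C) = (-34 + C)*(2 + C)
M = 485/126 (M = -1455/(-378) = -1455*(-1/378) = 485/126 ≈ 3.8492)
p((-5 + V(6))²) + M = (-68 + ((-5 + (-4 + 6)²)²)² - 32*(-5 + (-4 + 6)²)²) + 485/126 = (-68 + ((-5 + 2²)²)² - 32*(-5 + 2²)²) + 485/126 = (-68 + ((-5 + 4)²)² - 32*(-5 + 4)²) + 485/126 = (-68 + ((-1)²)² - 32*(-1)²) + 485/126 = (-68 + 1² - 32*1) + 485/126 = (-68 + 1 - 32) + 485/126 = -99 + 485/126 = -11989/126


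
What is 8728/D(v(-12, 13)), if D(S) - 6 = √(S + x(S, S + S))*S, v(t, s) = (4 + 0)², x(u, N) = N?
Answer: -4364/1021 + 139648*√3/3063 ≈ 74.693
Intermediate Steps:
v(t, s) = 16 (v(t, s) = 4² = 16)
D(S) = 6 + √3*S^(3/2) (D(S) = 6 + √(S + (S + S))*S = 6 + √(S + 2*S)*S = 6 + √(3*S)*S = 6 + (√3*√S)*S = 6 + √3*S^(3/2))
8728/D(v(-12, 13)) = 8728/(6 + √3*16^(3/2)) = 8728/(6 + √3*64) = 8728/(6 + 64*√3)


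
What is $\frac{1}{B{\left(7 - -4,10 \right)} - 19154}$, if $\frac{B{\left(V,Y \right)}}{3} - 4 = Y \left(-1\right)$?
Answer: $- \frac{1}{19172} \approx -5.2159 \cdot 10^{-5}$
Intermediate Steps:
$B{\left(V,Y \right)} = 12 - 3 Y$ ($B{\left(V,Y \right)} = 12 + 3 Y \left(-1\right) = 12 + 3 \left(- Y\right) = 12 - 3 Y$)
$\frac{1}{B{\left(7 - -4,10 \right)} - 19154} = \frac{1}{\left(12 - 30\right) - 19154} = \frac{1}{-18 - 19154} = \frac{1}{-19172} = - \frac{1}{19172}$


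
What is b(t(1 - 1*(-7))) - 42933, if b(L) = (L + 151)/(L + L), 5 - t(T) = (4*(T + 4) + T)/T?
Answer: -171881/4 ≈ -42970.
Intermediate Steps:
t(T) = 5 - (16 + 5*T)/T (t(T) = 5 - (4*(T + 4) + T)/T = 5 - (4*(4 + T) + T)/T = 5 - ((16 + 4*T) + T)/T = 5 - (16 + 5*T)/T)
b(L) = (151 + L)/(2*L) (b(L) = (151 + L)/((2*L)) = (151 + L)*(1/(2*L)) = (151 + L)/(2*L))
b(t(1 - 1*(-7))) - 42933 = (151 - 16/(1 - 1*(-7)))/(2*((-16/(1 - 1*(-7))))) - 42933 = (151 - 16/(1 + 7))/(2*((-16/(1 + 7)))) - 42933 = (151 - 16/8)/(2*((-16/8))) - 42933 = (151 - 16*⅛)/(2*((-16*⅛))) - 42933 = (½)*(151 - 2)/(-2) - 42933 = (½)*(-½)*149 - 42933 = -149/4 - 42933 = -171881/4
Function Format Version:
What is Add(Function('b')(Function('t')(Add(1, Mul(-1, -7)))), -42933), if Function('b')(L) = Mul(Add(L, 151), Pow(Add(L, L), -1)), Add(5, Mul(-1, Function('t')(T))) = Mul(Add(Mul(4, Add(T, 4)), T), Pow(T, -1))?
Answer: Rational(-171881, 4) ≈ -42970.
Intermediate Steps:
Function('t')(T) = Add(5, Mul(-1, Pow(T, -1), Add(16, Mul(5, T)))) (Function('t')(T) = Add(5, Mul(-1, Mul(Add(Mul(4, Add(T, 4)), T), Pow(T, -1)))) = Add(5, Mul(-1, Mul(Add(Mul(4, Add(4, T)), T), Pow(T, -1)))) = Add(5, Mul(-1, Mul(Add(Add(16, Mul(4, T)), T), Pow(T, -1)))) = Add(5, Mul(-1, Mul(Add(16, Mul(5, T)), Pow(T, -1)))) = Add(5, Mul(-1, Mul(Pow(T, -1), Add(16, Mul(5, T))))) = Add(5, Mul(-1, Pow(T, -1), Add(16, Mul(5, T)))))
Function('b')(L) = Mul(Rational(1, 2), Pow(L, -1), Add(151, L)) (Function('b')(L) = Mul(Add(151, L), Pow(Mul(2, L), -1)) = Mul(Add(151, L), Mul(Rational(1, 2), Pow(L, -1))) = Mul(Rational(1, 2), Pow(L, -1), Add(151, L)))
Add(Function('b')(Function('t')(Add(1, Mul(-1, -7)))), -42933) = Add(Mul(Rational(1, 2), Pow(Mul(-16, Pow(Add(1, Mul(-1, -7)), -1)), -1), Add(151, Mul(-16, Pow(Add(1, Mul(-1, -7)), -1)))), -42933) = Add(Mul(Rational(1, 2), Pow(Mul(-16, Pow(Add(1, 7), -1)), -1), Add(151, Mul(-16, Pow(Add(1, 7), -1)))), -42933) = Add(Mul(Rational(1, 2), Pow(Mul(-16, Pow(8, -1)), -1), Add(151, Mul(-16, Pow(8, -1)))), -42933) = Add(Mul(Rational(1, 2), Pow(Mul(-16, Rational(1, 8)), -1), Add(151, Mul(-16, Rational(1, 8)))), -42933) = Add(Mul(Rational(1, 2), Pow(-2, -1), Add(151, -2)), -42933) = Add(Mul(Rational(1, 2), Rational(-1, 2), 149), -42933) = Add(Rational(-149, 4), -42933) = Rational(-171881, 4)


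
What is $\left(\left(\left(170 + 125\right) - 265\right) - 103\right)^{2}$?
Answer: $5329$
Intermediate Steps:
$\left(\left(\left(170 + 125\right) - 265\right) - 103\right)^{2} = \left(\left(295 - 265\right) - 103\right)^{2} = \left(30 - 103\right)^{2} = \left(-73\right)^{2} = 5329$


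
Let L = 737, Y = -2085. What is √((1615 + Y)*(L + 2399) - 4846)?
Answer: I*√1478766 ≈ 1216.0*I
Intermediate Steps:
√((1615 + Y)*(L + 2399) - 4846) = √((1615 - 2085)*(737 + 2399) - 4846) = √(-470*3136 - 4846) = √(-1473920 - 4846) = √(-1478766) = I*√1478766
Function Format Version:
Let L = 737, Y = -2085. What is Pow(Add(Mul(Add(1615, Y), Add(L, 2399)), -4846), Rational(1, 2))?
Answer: Mul(I, Pow(1478766, Rational(1, 2))) ≈ Mul(1216.0, I)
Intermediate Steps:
Pow(Add(Mul(Add(1615, Y), Add(L, 2399)), -4846), Rational(1, 2)) = Pow(Add(Mul(Add(1615, -2085), Add(737, 2399)), -4846), Rational(1, 2)) = Pow(Add(Mul(-470, 3136), -4846), Rational(1, 2)) = Pow(Add(-1473920, -4846), Rational(1, 2)) = Pow(-1478766, Rational(1, 2)) = Mul(I, Pow(1478766, Rational(1, 2)))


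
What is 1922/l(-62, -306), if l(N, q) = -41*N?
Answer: 31/41 ≈ 0.75610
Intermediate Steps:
1922/l(-62, -306) = 1922/((-41*(-62))) = 1922/2542 = 1922*(1/2542) = 31/41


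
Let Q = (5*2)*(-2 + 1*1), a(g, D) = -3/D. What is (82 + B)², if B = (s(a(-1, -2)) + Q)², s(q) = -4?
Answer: 77284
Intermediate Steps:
Q = -10 (Q = 10*(-2 + 1) = 10*(-1) = -10)
B = 196 (B = (-4 - 10)² = (-14)² = 196)
(82 + B)² = (82 + 196)² = 278² = 77284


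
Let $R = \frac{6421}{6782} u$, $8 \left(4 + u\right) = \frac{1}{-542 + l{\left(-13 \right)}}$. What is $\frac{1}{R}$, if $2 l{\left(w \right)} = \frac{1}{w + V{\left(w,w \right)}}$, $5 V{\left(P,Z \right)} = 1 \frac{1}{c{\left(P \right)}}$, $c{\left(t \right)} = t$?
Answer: $- \frac{12439937756}{47113798555} \approx -0.26404$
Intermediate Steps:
$V{\left(P,Z \right)} = \frac{1}{5 P}$ ($V{\left(P,Z \right)} = \frac{1 \frac{1}{P}}{5} = \frac{1}{5 P}$)
$l{\left(w \right)} = \frac{1}{2 \left(w + \frac{1}{5 w}\right)}$
$u = - \frac{7337455}{1834258}$ ($u = -4 + \frac{1}{8 \left(-542 + \frac{5}{2} \left(-13\right) \frac{1}{1 + 5 \left(-13\right)^{2}}\right)} = -4 + \frac{1}{8 \left(-542 + \frac{5}{2} \left(-13\right) \frac{1}{1 + 5 \cdot 169}\right)} = -4 + \frac{1}{8 \left(-542 + \frac{5}{2} \left(-13\right) \frac{1}{1 + 845}\right)} = -4 + \frac{1}{8 \left(-542 + \frac{5}{2} \left(-13\right) \frac{1}{846}\right)} = -4 + \frac{1}{8 \left(-542 - \frac{65}{1692}\right)} = -4 + \frac{1}{8 \left(- \frac{917129}{1692}\right)} = -4 + \frac{1}{8} \left(- \frac{1692}{917129}\right) = -4 - \frac{423}{1834258} = - \frac{7337455}{1834258} \approx -4.0002$)
$R = - \frac{47113798555}{12439937756}$ ($R = \frac{6421}{6782} \left(- \frac{7337455}{1834258}\right) = - \frac{47113798555}{12439937756} \approx -3.7873$)
$\frac{1}{R} = \frac{1}{- \frac{47113798555}{12439937756}} = - \frac{12439937756}{47113798555}$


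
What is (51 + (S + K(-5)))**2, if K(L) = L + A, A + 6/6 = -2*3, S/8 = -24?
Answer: 23409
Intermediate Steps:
S = -192 (S = 8*(-24) = -192)
A = -7 (A = -1 - 2*3 = -1 - 6 = -7)
K(L) = -7 + L (K(L) = L - 7 = -7 + L)
(51 + (S + K(-5)))**2 = (51 + (-192 + (-7 - 5)))**2 = (51 + (-192 - 12))**2 = (51 - 204)**2 = (-153)**2 = 23409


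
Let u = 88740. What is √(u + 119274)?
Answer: √208014 ≈ 456.09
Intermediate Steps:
√(u + 119274) = √(88740 + 119274) = √208014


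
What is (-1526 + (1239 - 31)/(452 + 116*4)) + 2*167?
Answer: -272666/229 ≈ -1190.7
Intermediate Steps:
(-1526 + (1239 - 31)/(452 + 116*4)) + 2*167 = (-1526 + 1208/(452 + 464)) + 334 = (-1526 + 1208/916) + 334 = (-1526 + 1208*(1/916)) + 334 = (-1526 + 302/229) + 334 = -349152/229 + 334 = -272666/229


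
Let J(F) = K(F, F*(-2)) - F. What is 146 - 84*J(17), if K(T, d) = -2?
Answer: 1742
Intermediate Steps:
J(F) = -2 - F
146 - 84*J(17) = 146 - 84*(-2 - 1*17) = 146 - 84*(-2 - 17) = 146 - 84*(-19) = 146 + 1596 = 1742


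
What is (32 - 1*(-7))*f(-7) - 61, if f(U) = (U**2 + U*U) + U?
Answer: 3488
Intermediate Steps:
f(U) = U + 2*U**2 (f(U) = (U**2 + U**2) + U = 2*U**2 + U = U + 2*U**2)
(32 - 1*(-7))*f(-7) - 61 = (32 - 1*(-7))*(-7*(1 + 2*(-7))) - 61 = (32 + 7)*(-7*(1 - 14)) - 61 = 39*(-7*(-13)) - 61 = 39*91 - 61 = 3549 - 61 = 3488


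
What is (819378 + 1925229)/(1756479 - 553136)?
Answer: 2744607/1203343 ≈ 2.2808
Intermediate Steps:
(819378 + 1925229)/(1756479 - 553136) = 2744607/1203343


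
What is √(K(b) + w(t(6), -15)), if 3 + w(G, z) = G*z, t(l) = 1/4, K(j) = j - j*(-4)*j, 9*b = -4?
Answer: 5*I*√83/18 ≈ 2.5307*I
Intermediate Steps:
b = -4/9 (b = (⅑)*(-4) = -4/9 ≈ -0.44444)
K(j) = j + 4*j² (K(j) = j - (-4*j)*j = j - (-4)*j² = j + 4*j²)
t(l) = ¼ (t(l) = 1*(¼) = ¼)
w(G, z) = -3 + G*z
√(K(b) + w(t(6), -15)) = √(-4*(1 + 4*(-4/9))/9 + (-3 + (¼)*(-15))) = √(-4*(1 - 16/9)/9 + (-3 - 15/4)) = √(-4/9*(-7/9) - 27/4) = √(28/81 - 27/4) = √(-2075/324) = 5*I*√83/18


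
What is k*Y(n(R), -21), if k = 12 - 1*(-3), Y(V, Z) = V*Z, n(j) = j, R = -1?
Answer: 315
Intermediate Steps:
k = 15 (k = 12 + 3 = 15)
k*Y(n(R), -21) = 15*(-1*(-21)) = 15*21 = 315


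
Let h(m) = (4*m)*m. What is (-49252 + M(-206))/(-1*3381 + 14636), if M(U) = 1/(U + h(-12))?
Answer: -18223239/4164350 ≈ -4.3760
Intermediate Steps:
h(m) = 4*m**2
M(U) = 1/(576 + U) (M(U) = 1/(U + 4*(-12)**2) = 1/(U + 4*144) = 1/(U + 576) = 1/(576 + U))
(-49252 + M(-206))/(-1*3381 + 14636) = (-49252 + 1/(576 - 206))/(-1*3381 + 14636) = (-49252 + 1/370)/(-3381 + 14636) = (-49252 + 1/370)/11255 = -18223239/370*1/11255 = -18223239/4164350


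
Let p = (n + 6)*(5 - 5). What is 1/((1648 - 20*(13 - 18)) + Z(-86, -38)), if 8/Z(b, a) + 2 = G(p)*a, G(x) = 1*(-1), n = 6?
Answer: 9/15734 ≈ 0.00057201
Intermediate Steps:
p = 0 (p = (6 + 6)*(5 - 5) = 12*0 = 0)
G(x) = -1
Z(b, a) = 8/(-2 - a)
1/((1648 - 20*(13 - 18)) + Z(-86, -38)) = 1/((1648 - 20*(13 - 18)) + 8/(-2 - 1*(-38))) = 1/((1648 - 20*(-5)) + 8/(-2 + 38)) = 1/((1648 - 1*(-100)) + 8/36) = 1/((1648 + 100) + 8*(1/36)) = 1/(1748 + 2/9) = 1/(15734/9) = 9/15734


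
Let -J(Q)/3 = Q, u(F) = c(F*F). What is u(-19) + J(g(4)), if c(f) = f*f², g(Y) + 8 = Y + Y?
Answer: 47045881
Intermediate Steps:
g(Y) = -8 + 2*Y (g(Y) = -8 + (Y + Y) = -8 + 2*Y)
c(f) = f³
u(F) = F⁶ (u(F) = (F*F)³ = (F²)³ = F⁶)
J(Q) = -3*Q
u(-19) + J(g(4)) = (-19)⁶ - 3*(-8 + 2*4) = 47045881 - 3*(-8 + 8) = 47045881 - 3*0 = 47045881 + 0 = 47045881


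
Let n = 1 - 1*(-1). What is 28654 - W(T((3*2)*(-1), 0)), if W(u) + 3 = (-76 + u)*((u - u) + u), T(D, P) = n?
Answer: 28805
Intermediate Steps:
n = 2 (n = 1 + 1 = 2)
T(D, P) = 2
W(u) = -3 + u*(-76 + u) (W(u) = -3 + (-76 + u)*((u - u) + u) = -3 + (-76 + u)*(0 + u) = -3 + (-76 + u)*u = -3 + u*(-76 + u))
28654 - W(T((3*2)*(-1), 0)) = 28654 - (-3 + 2**2 - 76*2) = 28654 - (-3 + 4 - 152) = 28654 - 1*(-151) = 28654 + 151 = 28805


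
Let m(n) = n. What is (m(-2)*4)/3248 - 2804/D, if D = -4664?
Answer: 70860/118349 ≈ 0.59874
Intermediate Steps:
(m(-2)*4)/3248 - 2804/D = -2*4/3248 - 2804/(-4664) = -8*1/3248 - 2804*(-1/4664) = -1/406 + 701/1166 = 70860/118349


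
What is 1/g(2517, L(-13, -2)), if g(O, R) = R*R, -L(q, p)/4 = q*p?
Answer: 1/10816 ≈ 9.2456e-5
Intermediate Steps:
L(q, p) = -4*p*q (L(q, p) = -4*q*p = -4*p*q)
g(O, R) = R²
1/g(2517, L(-13, -2)) = 1/((-4*(-2)*(-13))²) = 1/((-104)²) = 1/10816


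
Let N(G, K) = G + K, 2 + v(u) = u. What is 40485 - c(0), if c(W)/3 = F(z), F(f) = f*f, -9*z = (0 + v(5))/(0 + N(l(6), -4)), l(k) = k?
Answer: 485819/12 ≈ 40485.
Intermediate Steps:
v(u) = -2 + u
z = -1/6 (z = -(0 + (-2 + 5))/(9*(0 + (6 - 4))) = -(0 + 3)/(9*(0 + 2)) = -1/(3*2) = -1/9*3/2 = -1/6 ≈ -0.16667)
F(f) = f**2
c(W) = 1/12 (c(W) = 3*(-1/6)**2 = 3*(1/36) = 1/12)
40485 - c(0) = 40485 - 1*1/12 = 40485 - 1/12 = 485819/12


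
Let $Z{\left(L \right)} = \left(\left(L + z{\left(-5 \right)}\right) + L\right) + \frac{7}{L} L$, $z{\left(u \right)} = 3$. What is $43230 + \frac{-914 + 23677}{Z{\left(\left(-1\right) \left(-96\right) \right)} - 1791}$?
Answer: $\frac{68669707}{1589} \approx 43216.0$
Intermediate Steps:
$Z{\left(L \right)} = 10 + 2 L$ ($Z{\left(L \right)} = \left(\left(L + 3\right) + L\right) + \frac{7}{L} L = \left(\left(3 + L\right) + L\right) + 7 = \left(3 + 2 L\right) + 7 = 10 + 2 L$)
$43230 + \frac{-914 + 23677}{Z{\left(\left(-1\right) \left(-96\right) \right)} - 1791} = 43230 + \frac{-914 + 23677}{\left(10 + 2 \left(\left(-1\right) \left(-96\right)\right)\right) - 1791} = 43230 + \frac{22763}{\left(10 + 2 \cdot 96\right) - 1791} = 43230 + \frac{22763}{\left(10 + 192\right) - 1791} = 43230 + \frac{22763}{202 - 1791} = 43230 + \frac{22763}{-1589} = 43230 + 22763 \left(- \frac{1}{1589}\right) = 43230 - \frac{22763}{1589} = \frac{68669707}{1589}$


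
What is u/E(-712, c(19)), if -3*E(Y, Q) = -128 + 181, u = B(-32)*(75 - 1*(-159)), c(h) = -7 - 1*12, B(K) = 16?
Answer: -11232/53 ≈ -211.92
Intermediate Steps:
c(h) = -19 (c(h) = -7 - 12 = -19)
u = 3744 (u = 16*(75 - 1*(-159)) = 16*(75 + 159) = 16*234 = 3744)
E(Y, Q) = -53/3 (E(Y, Q) = -(-128 + 181)/3 = -⅓*53 = -53/3)
u/E(-712, c(19)) = 3744/(-53/3) = 3744*(-3/53) = -11232/53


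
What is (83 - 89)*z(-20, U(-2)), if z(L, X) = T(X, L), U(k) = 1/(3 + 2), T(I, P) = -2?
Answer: 12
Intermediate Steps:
U(k) = ⅕ (U(k) = 1/5 = ⅕)
z(L, X) = -2
(83 - 89)*z(-20, U(-2)) = (83 - 89)*(-2) = -6*(-2) = 12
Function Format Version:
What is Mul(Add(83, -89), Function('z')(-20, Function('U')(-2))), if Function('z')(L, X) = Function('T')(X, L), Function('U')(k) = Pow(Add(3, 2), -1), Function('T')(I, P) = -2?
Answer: 12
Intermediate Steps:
Function('U')(k) = Rational(1, 5) (Function('U')(k) = Pow(5, -1) = Rational(1, 5))
Function('z')(L, X) = -2
Mul(Add(83, -89), Function('z')(-20, Function('U')(-2))) = Mul(Add(83, -89), -2) = Mul(-6, -2) = 12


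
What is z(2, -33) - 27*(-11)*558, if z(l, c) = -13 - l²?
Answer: 165709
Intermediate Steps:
z(2, -33) - 27*(-11)*558 = (-13 - 1*2²) - 27*(-11)*558 = (-13 - 1*4) + 297*558 = (-13 - 4) + 165726 = -17 + 165726 = 165709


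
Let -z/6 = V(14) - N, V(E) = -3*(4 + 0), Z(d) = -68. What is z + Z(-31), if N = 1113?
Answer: 6682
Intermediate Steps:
V(E) = -12 (V(E) = -3*4 = -12)
z = 6750 (z = -6*(-12 - 1*1113) = -6*(-12 - 1113) = -6*(-1125) = 6750)
z + Z(-31) = 6750 - 68 = 6682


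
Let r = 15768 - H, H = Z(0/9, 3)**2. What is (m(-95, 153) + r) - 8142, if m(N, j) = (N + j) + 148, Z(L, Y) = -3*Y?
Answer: 7751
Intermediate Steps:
H = 81 (H = (-3*3)**2 = (-9)**2 = 81)
m(N, j) = 148 + N + j
r = 15687 (r = 15768 - 1*81 = 15768 - 81 = 15687)
(m(-95, 153) + r) - 8142 = ((148 - 95 + 153) + 15687) - 8142 = (206 + 15687) - 8142 = 15893 - 8142 = 7751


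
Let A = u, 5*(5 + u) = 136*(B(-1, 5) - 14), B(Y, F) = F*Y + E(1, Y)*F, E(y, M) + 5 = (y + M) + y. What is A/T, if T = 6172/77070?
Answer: -41070603/3086 ≈ -13309.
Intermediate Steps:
E(y, M) = -5 + M + 2*y (E(y, M) = -5 + ((y + M) + y) = -5 + ((M + y) + y) = -5 + (M + 2*y) = -5 + M + 2*y)
B(Y, F) = F*Y + F*(-3 + Y) (B(Y, F) = F*Y + (-5 + Y + 2*1)*F = F*Y + (-5 + Y + 2)*F = F*Y + (-3 + Y)*F = F*Y + F*(-3 + Y))
u = -5329/5 (u = -5 + (136*(5*(-3 + 2*(-1)) - 14))/5 = -5 + (136*(5*(-3 - 2) - 14))/5 = -5 + (136*(5*(-5) - 14))/5 = -5 + (136*(-25 - 14))/5 = -5 + (136*(-39))/5 = -5 + (1/5)*(-5304) = -5 - 5304/5 = -5329/5 ≈ -1065.8)
A = -5329/5 ≈ -1065.8
T = 3086/38535 (T = 6172*(1/77070) = 3086/38535 ≈ 0.080083)
A/T = -5329/(5*3086/38535) = -5329/5*38535/3086 = -41070603/3086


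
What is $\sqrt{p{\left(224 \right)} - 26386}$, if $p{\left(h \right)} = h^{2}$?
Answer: $\sqrt{23790} \approx 154.24$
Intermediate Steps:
$\sqrt{p{\left(224 \right)} - 26386} = \sqrt{224^{2} - 26386} = \sqrt{50176 - 26386} = \sqrt{23790}$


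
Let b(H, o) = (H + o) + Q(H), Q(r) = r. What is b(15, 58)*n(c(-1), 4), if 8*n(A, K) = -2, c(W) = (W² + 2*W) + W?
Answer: -22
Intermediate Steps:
c(W) = W² + 3*W
n(A, K) = -¼ (n(A, K) = (⅛)*(-2) = -¼)
b(H, o) = o + 2*H (b(H, o) = (H + o) + H = o + 2*H)
b(15, 58)*n(c(-1), 4) = (58 + 2*15)*(-¼) = (58 + 30)*(-¼) = 88*(-¼) = -22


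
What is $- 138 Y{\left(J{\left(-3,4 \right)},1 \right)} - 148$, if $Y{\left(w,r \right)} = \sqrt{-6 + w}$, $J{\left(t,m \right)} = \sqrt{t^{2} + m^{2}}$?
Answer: $-148 - 138 i \approx -148.0 - 138.0 i$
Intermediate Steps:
$J{\left(t,m \right)} = \sqrt{m^{2} + t^{2}}$
$- 138 Y{\left(J{\left(-3,4 \right)},1 \right)} - 148 = - 138 \sqrt{-6 + \sqrt{4^{2} + \left(-3\right)^{2}}} - 148 = - 138 \sqrt{-6 + \sqrt{16 + 9}} - 148 = - 138 \sqrt{-6 + \sqrt{25}} - 148 = - 138 \sqrt{-6 + 5} - 148 = - 138 \sqrt{-1} - 148 = - 138 i - 148 = -148 - 138 i$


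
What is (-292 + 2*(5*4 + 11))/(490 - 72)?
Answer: -115/209 ≈ -0.55024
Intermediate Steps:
(-292 + 2*(5*4 + 11))/(490 - 72) = (-292 + 2*(20 + 11))/418 = (-292 + 2*31)*(1/418) = (-292 + 62)*(1/418) = -230*1/418 = -115/209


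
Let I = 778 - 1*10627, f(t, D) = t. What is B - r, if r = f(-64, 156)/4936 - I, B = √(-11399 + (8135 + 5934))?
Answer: -6076825/617 + √2670 ≈ -9797.3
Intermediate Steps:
B = √2670 (B = √(-11399 + 14069) = √2670 ≈ 51.672)
I = -9849 (I = 778 - 10627 = -9849)
r = 6076825/617 (r = -64/4936 - 1*(-9849) = -64*1/4936 + 9849 = -8/617 + 9849 = 6076825/617 ≈ 9849.0)
B - r = √2670 - 1*6076825/617 = √2670 - 6076825/617 = -6076825/617 + √2670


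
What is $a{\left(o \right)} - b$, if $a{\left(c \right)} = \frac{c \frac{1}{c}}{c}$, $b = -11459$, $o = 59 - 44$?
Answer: $\frac{171886}{15} \approx 11459.0$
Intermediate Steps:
$o = 15$ ($o = 59 - 44 = 15$)
$a{\left(c \right)} = \frac{1}{c}$ ($a{\left(c \right)} = 1 \frac{1}{c} = \frac{1}{c}$)
$a{\left(o \right)} - b = \frac{1}{15} - -11459 = \frac{1}{15} + 11459 = \frac{171886}{15}$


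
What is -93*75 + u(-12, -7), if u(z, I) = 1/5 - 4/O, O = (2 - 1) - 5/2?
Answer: -104582/15 ≈ -6972.1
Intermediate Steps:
O = -3/2 (O = 1 - 5*½ = 1 - 5/2 = -3/2 ≈ -1.5000)
u(z, I) = 43/15 (u(z, I) = 1/5 - 4/(-3/2) = 1*(⅕) - 4*(-⅔) = ⅕ + 8/3 = 43/15)
-93*75 + u(-12, -7) = -93*75 + 43/15 = -6975 + 43/15 = -104582/15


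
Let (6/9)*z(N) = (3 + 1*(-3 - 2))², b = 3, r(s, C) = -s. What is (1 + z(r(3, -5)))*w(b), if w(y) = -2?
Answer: -14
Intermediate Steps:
z(N) = 6 (z(N) = 3*(3 + 1*(-3 - 2))²/2 = 3*(3 + 1*(-5))²/2 = 3*(3 - 5)²/2 = (3/2)*(-2)² = (3/2)*4 = 6)
(1 + z(r(3, -5)))*w(b) = (1 + 6)*(-2) = 7*(-2) = -14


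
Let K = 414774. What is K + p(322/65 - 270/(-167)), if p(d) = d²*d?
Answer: 530881913836064474/1279055776375 ≈ 4.1506e+5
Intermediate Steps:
p(d) = d³
K + p(322/65 - 270/(-167)) = 414774 + (322/65 - 270/(-167))³ = 414774 + (322*(1/65) - 270*(-1/167))³ = 414774 + (322/65 + 270/167)³ = 414774 + (71324/10855)³ = 414774 + 362833245900224/1279055776375 = 530881913836064474/1279055776375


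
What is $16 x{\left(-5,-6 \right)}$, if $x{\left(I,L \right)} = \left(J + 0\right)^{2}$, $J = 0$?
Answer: $0$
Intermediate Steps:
$x{\left(I,L \right)} = 0$ ($x{\left(I,L \right)} = \left(0 + 0\right)^{2} = 0^{2} = 0$)
$16 x{\left(-5,-6 \right)} = 16 \cdot 0 = 0$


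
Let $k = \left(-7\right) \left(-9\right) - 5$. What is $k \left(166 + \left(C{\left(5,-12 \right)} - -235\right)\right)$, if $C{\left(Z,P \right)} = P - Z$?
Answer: $22272$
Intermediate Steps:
$k = 58$ ($k = 63 - 5 = 58$)
$k \left(166 + \left(C{\left(5,-12 \right)} - -235\right)\right) = 58 \left(166 - -218\right) = 58 \left(166 + \left(\left(-12 - 5\right) + 235\right)\right) = 58 \left(166 + \left(-17 + 235\right)\right) = 58 \left(166 + 218\right) = 58 \cdot 384 = 22272$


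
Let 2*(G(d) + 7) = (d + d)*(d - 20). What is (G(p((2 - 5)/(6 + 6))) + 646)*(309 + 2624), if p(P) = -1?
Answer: 1935780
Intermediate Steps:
G(d) = -7 + d*(-20 + d) (G(d) = -7 + ((d + d)*(d - 20))/2 = -7 + ((2*d)*(-20 + d))/2 = -7 + (2*d*(-20 + d))/2 = -7 + d*(-20 + d))
(G(p((2 - 5)/(6 + 6))) + 646)*(309 + 2624) = ((-7 + (-1)**2 - 20*(-1)) + 646)*(309 + 2624) = ((-7 + 1 + 20) + 646)*2933 = (14 + 646)*2933 = 660*2933 = 1935780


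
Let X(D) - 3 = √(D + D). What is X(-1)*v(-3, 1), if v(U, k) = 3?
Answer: 9 + 3*I*√2 ≈ 9.0 + 4.2426*I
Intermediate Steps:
X(D) = 3 + √2*√D (X(D) = 3 + √(D + D) = 3 + √(2*D) = 3 + √2*√D)
X(-1)*v(-3, 1) = (3 + √2*√(-1))*3 = (3 + √2*I)*3 = (3 + I*√2)*3 = 9 + 3*I*√2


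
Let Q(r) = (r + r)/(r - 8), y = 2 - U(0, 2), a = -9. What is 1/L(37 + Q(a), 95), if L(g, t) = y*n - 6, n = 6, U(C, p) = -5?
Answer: 1/36 ≈ 0.027778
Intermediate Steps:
y = 7 (y = 2 - 1*(-5) = 2 + 5 = 7)
Q(r) = 2*r/(-8 + r) (Q(r) = (2*r)/(-8 + r) = 2*r/(-8 + r))
L(g, t) = 36 (L(g, t) = 7*6 - 6 = 42 - 6 = 36)
1/L(37 + Q(a), 95) = 1/36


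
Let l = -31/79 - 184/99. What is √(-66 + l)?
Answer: I*√463864379/2607 ≈ 8.2614*I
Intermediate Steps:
l = -17605/7821 (l = -31*1/79 - 184*1/99 = -31/79 - 184/99 = -17605/7821 ≈ -2.2510)
√(-66 + l) = √(-66 - 17605/7821) = √(-533791/7821) = I*√463864379/2607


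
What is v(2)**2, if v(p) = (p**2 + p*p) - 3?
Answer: 25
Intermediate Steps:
v(p) = -3 + 2*p**2 (v(p) = (p**2 + p**2) - 3 = 2*p**2 - 3 = -3 + 2*p**2)
v(2)**2 = (-3 + 2*2**2)**2 = (-3 + 2*4)**2 = (-3 + 8)**2 = 5**2 = 25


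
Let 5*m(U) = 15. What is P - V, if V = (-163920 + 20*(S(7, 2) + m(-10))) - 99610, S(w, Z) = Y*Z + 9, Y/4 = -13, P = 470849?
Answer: 736219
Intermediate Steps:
m(U) = 3 (m(U) = (⅕)*15 = 3)
Y = -52 (Y = 4*(-13) = -52)
S(w, Z) = 9 - 52*Z (S(w, Z) = -52*Z + 9 = 9 - 52*Z)
V = -265370 (V = (-163920 + 20*((9 - 52*2) + 3)) - 99610 = (-163920 + 20*((9 - 104) + 3)) - 99610 = (-163920 + 20*(-95 + 3)) - 99610 = (-163920 + 20*(-92)) - 99610 = (-163920 - 1840) - 99610 = -165760 - 99610 = -265370)
P - V = 470849 - 1*(-265370) = 470849 + 265370 = 736219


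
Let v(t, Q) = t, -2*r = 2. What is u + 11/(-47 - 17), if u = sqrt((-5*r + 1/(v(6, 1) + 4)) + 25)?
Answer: -11/64 + sqrt(3010)/10 ≈ 5.3145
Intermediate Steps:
r = -1 (r = -1/2*2 = -1)
u = sqrt(3010)/10 (u = sqrt((-5*(-1) + 1/(6 + 4)) + 25) = sqrt((5 + 1/10) + 25) = sqrt(51/10 + 25) = sqrt(301/10) = sqrt(3010)/10 ≈ 5.4863)
u + 11/(-47 - 17) = sqrt(3010)/10 + 11/(-47 - 17) = sqrt(3010)/10 + 11/(-64) = sqrt(3010)/10 - 1/64*11 = sqrt(3010)/10 - 11/64 = -11/64 + sqrt(3010)/10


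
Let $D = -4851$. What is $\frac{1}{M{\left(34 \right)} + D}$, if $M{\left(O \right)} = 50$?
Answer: $- \frac{1}{4801} \approx -0.00020829$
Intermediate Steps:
$\frac{1}{M{\left(34 \right)} + D} = \frac{1}{50 - 4851} = \frac{1}{-4801} = - \frac{1}{4801}$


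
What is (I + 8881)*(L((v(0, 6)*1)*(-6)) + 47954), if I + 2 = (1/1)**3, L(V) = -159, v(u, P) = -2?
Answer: 424419600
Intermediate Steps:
I = -1 (I = -2 + (1/1)**3 = -2 + (1*1)**3 = -2 + 1**3 = -2 + 1 = -1)
(I + 8881)*(L((v(0, 6)*1)*(-6)) + 47954) = (-1 + 8881)*(-159 + 47954) = 8880*47795 = 424419600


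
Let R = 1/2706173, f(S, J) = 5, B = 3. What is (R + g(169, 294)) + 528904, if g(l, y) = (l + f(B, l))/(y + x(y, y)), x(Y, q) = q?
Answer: 140268039469531/265204954 ≈ 5.2890e+5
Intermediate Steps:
g(l, y) = (5 + l)/(2*y) (g(l, y) = (l + 5)/(y + y) = (5 + l)/((2*y)) = (5 + l)*(1/(2*y)) = (5 + l)/(2*y))
R = 1/2706173 ≈ 3.6953e-7
(R + g(169, 294)) + 528904 = (1/2706173 + (½)*(5 + 169)/294) + 528904 = (1/2706173 + (½)*(1/294)*174) + 528904 = (1/2706173 + 29/98) + 528904 = 78479115/265204954 + 528904 = 140268039469531/265204954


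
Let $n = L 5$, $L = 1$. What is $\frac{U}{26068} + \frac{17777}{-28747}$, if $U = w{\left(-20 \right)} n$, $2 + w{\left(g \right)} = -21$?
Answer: $- \frac{24564039}{39440884} \approx -0.62281$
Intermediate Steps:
$n = 5$ ($n = 1 \cdot 5 = 5$)
$w{\left(g \right)} = -23$ ($w{\left(g \right)} = -2 - 21 = -23$)
$U = -115$ ($U = \left(-23\right) 5 = -115$)
$\frac{U}{26068} + \frac{17777}{-28747} = - \frac{115}{26068} + \frac{17777}{-28747} = \left(-115\right) \frac{1}{26068} + 17777 \left(- \frac{1}{28747}\right) = - \frac{115}{26068} - \frac{17777}{28747} = - \frac{24564039}{39440884}$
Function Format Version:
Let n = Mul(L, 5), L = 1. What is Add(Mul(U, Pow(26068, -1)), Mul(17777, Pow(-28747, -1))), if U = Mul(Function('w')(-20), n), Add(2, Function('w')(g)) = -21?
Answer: Rational(-24564039, 39440884) ≈ -0.62281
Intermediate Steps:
n = 5 (n = Mul(1, 5) = 5)
Function('w')(g) = -23 (Function('w')(g) = Add(-2, -21) = -23)
U = -115 (U = Mul(-23, 5) = -115)
Add(Mul(U, Pow(26068, -1)), Mul(17777, Pow(-28747, -1))) = Add(Mul(-115, Pow(26068, -1)), Mul(17777, Pow(-28747, -1))) = Add(Mul(-115, Rational(1, 26068)), Mul(17777, Rational(-1, 28747))) = Add(Rational(-115, 26068), Rational(-17777, 28747)) = Rational(-24564039, 39440884)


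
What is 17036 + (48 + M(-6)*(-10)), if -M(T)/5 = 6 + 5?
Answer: 17634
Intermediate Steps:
M(T) = -55 (M(T) = -5*(6 + 5) = -5*11 = -55)
17036 + (48 + M(-6)*(-10)) = 17036 + (48 - 55*(-10)) = 17036 + (48 + 550) = 17036 + 598 = 17634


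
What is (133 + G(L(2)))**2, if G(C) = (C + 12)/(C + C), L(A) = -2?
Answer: 68121/4 ≈ 17030.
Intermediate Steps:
G(C) = (12 + C)/(2*C) (G(C) = (12 + C)/((2*C)) = (12 + C)*(1/(2*C)) = (12 + C)/(2*C))
(133 + G(L(2)))**2 = (133 + (1/2)*(12 - 2)/(-2))**2 = (133 + (1/2)*(-1/2)*10)**2 = (133 - 5/2)**2 = (261/2)**2 = 68121/4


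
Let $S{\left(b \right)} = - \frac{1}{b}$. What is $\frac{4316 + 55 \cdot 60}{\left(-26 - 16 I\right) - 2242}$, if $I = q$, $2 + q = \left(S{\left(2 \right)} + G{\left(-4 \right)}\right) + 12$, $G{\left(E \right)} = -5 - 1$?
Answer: $- \frac{272}{83} \approx -3.2771$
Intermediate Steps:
$G{\left(E \right)} = -6$ ($G{\left(E \right)} = -5 - 1 = -6$)
$q = \frac{7}{2}$ ($q = -2 + \left(\left(- \frac{1}{2} - 6\right) + 12\right) = -2 + \left(- \frac{13}{2} + 12\right) = -2 + \frac{11}{2} = \frac{7}{2} \approx 3.5$)
$I = \frac{7}{2} \approx 3.5$
$\frac{4316 + 55 \cdot 60}{\left(-26 - 16 I\right) - 2242} = \frac{4316 + 55 \cdot 60}{\left(-26 - 56\right) - 2242} = \frac{4316 + 3300}{\left(-26 - 56\right) - 2242} = \frac{7616}{-82 - 2242} = \frac{7616}{-2324} = 7616 \left(- \frac{1}{2324}\right) = - \frac{272}{83}$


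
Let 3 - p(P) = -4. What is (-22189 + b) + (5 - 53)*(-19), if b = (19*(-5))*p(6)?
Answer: -21942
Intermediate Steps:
p(P) = 7 (p(P) = 3 - 1*(-4) = 3 + 4 = 7)
b = -665 (b = (19*(-5))*7 = -95*7 = -665)
(-22189 + b) + (5 - 53)*(-19) = (-22189 - 665) + (5 - 53)*(-19) = -22854 - 48*(-19) = -22854 + 912 = -21942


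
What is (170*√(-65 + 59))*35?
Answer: 5950*I*√6 ≈ 14574.0*I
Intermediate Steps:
(170*√(-65 + 59))*35 = (170*√(-6))*35 = (170*(I*√6))*35 = (170*I*√6)*35 = 5950*I*√6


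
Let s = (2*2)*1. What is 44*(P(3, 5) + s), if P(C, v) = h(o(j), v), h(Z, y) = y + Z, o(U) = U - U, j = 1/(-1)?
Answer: 396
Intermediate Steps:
j = -1 (j = 1*(-1) = -1)
o(U) = 0
h(Z, y) = Z + y
P(C, v) = v (P(C, v) = 0 + v = v)
s = 4 (s = 4*1 = 4)
44*(P(3, 5) + s) = 44*(5 + 4) = 44*9 = 396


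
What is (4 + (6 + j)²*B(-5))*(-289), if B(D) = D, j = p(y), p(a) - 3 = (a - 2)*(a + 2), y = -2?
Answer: 115889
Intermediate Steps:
p(a) = 3 + (-2 + a)*(2 + a) (p(a) = 3 + (a - 2)*(a + 2) = 3 + (-2 + a)*(2 + a))
j = 3 (j = -1 + (-2)² = -1 + 4 = 3)
(4 + (6 + j)²*B(-5))*(-289) = (4 + (6 + 3)²*(-5))*(-289) = (4 + 9²*(-5))*(-289) = (4 + 81*(-5))*(-289) = (4 - 405)*(-289) = -401*(-289) = 115889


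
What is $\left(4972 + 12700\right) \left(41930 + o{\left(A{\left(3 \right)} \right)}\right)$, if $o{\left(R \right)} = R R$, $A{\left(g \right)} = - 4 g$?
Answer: $743531728$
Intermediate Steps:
$o{\left(R \right)} = R^{2}$
$\left(4972 + 12700\right) \left(41930 + o{\left(A{\left(3 \right)} \right)}\right) = \left(4972 + 12700\right) \left(41930 + \left(\left(-4\right) 3\right)^{2}\right) = 17672 \left(41930 + \left(-12\right)^{2}\right) = 17672 \left(41930 + 144\right) = 17672 \cdot 42074 = 743531728$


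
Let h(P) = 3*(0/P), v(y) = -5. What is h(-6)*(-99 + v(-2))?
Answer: 0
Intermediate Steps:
h(P) = 0 (h(P) = 3*0 = 0)
h(-6)*(-99 + v(-2)) = 0*(-99 - 5) = 0*(-104) = 0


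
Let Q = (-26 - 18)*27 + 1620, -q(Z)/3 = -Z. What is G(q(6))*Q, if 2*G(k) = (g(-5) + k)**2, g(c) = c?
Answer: 36504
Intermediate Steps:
q(Z) = 3*Z (q(Z) = -(-3)*Z = 3*Z)
G(k) = (-5 + k)**2/2
Q = 432 (Q = -44*27 + 1620 = -1188 + 1620 = 432)
G(q(6))*Q = ((-5 + 3*6)**2/2)*432 = ((-5 + 18)**2/2)*432 = ((1/2)*13**2)*432 = ((1/2)*169)*432 = (169/2)*432 = 36504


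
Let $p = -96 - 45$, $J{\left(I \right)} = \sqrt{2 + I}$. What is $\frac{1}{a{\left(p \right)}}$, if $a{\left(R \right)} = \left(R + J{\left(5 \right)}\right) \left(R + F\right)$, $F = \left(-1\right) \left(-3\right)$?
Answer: $\frac{47}{914204} + \frac{\sqrt{7}}{2742612} \approx 5.2376 \cdot 10^{-5}$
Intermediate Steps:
$p = -141$ ($p = -96 - 45 = -141$)
$F = 3$
$a{\left(R \right)} = \left(3 + R\right) \left(R + \sqrt{7}\right)$ ($a{\left(R \right)} = \left(R + \sqrt{2 + 5}\right) \left(R + 3\right) = \left(R + \sqrt{7}\right) \left(3 + R\right) = \left(3 + R\right) \left(R + \sqrt{7}\right)$)
$\frac{1}{a{\left(p \right)}} = \frac{1}{\left(-141\right)^{2} + 3 \left(-141\right) + 3 \sqrt{7} - 141 \sqrt{7}} = \frac{1}{19881 - 423 + 3 \sqrt{7} - 141 \sqrt{7}} = \frac{1}{19458 - 138 \sqrt{7}}$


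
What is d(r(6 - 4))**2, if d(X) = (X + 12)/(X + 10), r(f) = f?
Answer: 49/36 ≈ 1.3611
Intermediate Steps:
d(X) = (12 + X)/(10 + X)
d(r(6 - 4))**2 = ((12 + (6 - 4))/(10 + (6 - 4)))**2 = ((12 + 2)/(10 + 2))**2 = (14/12)**2 = ((1/12)*14)**2 = (7/6)**2 = 49/36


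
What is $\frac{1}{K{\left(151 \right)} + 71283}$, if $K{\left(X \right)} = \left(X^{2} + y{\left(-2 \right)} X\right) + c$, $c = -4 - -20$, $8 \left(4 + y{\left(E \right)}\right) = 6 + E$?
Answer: $\frac{2}{187143} \approx 1.0687 \cdot 10^{-5}$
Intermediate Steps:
$y{\left(E \right)} = - \frac{13}{4} + \frac{E}{8}$ ($y{\left(E \right)} = -4 + \frac{6 + E}{8} = -4 + \left(\frac{3}{4} + \frac{E}{8}\right) = - \frac{13}{4} + \frac{E}{8}$)
$c = 16$ ($c = -4 + 20 = 16$)
$K{\left(X \right)} = 16 + X^{2} - \frac{7 X}{2}$ ($K{\left(X \right)} = \left(X^{2} + \left(- \frac{13}{4} + \frac{1}{8} \left(-2\right)\right) X\right) + 16 = \left(X^{2} + \left(- \frac{13}{4} - \frac{1}{4}\right) X\right) + 16 = \left(X^{2} - \frac{7 X}{2}\right) + 16 = 16 + X^{2} - \frac{7 X}{2}$)
$\frac{1}{K{\left(151 \right)} + 71283} = \frac{1}{\left(16 + 151^{2} - \frac{1057}{2}\right) + 71283} = \frac{1}{\left(16 + 22801 - \frac{1057}{2}\right) + 71283} = \frac{1}{\frac{44577}{2} + 71283} = \frac{1}{\frac{187143}{2}} = \frac{2}{187143}$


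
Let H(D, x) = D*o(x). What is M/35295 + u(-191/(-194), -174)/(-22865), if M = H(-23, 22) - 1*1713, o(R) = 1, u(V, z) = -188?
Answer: -6611636/161404035 ≈ -0.040963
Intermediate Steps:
H(D, x) = D (H(D, x) = D*1 = D)
M = -1736 (M = -23 - 1*1713 = -23 - 1713 = -1736)
M/35295 + u(-191/(-194), -174)/(-22865) = -1736/35295 - 188/(-22865) = -1736*1/35295 - 188*(-1/22865) = -1736/35295 + 188/22865 = -6611636/161404035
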